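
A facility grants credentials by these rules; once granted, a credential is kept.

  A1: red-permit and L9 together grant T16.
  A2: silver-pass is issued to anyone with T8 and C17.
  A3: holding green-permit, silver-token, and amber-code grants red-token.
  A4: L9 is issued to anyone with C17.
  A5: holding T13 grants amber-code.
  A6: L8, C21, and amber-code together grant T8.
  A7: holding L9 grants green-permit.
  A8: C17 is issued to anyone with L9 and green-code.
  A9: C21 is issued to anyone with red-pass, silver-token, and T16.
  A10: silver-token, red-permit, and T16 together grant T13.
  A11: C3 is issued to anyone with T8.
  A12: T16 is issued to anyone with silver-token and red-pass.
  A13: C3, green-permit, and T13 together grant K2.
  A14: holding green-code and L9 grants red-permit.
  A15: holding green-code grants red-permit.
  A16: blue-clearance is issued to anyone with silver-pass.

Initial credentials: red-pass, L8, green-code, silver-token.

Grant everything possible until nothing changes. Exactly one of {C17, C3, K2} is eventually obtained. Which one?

Holding green-code grants red-permit (A15).
Holding silver-token and red-pass grants T16 (A12).
Holding red-pass, silver-token, and T16 grants C21 (A9).
Holding silver-token, red-permit, and T16 grants T13 (A10).
Holding T13 grants amber-code (A5).
Holding L8, C21, and amber-code grants T8 (A6).
Holding T8 grants C3 (A11).
K2 would need C3, green-permit, and T13 (A13), but green-permit is never granted. C17 would need L9 and green-code (A8), but L9 is never granted.

C3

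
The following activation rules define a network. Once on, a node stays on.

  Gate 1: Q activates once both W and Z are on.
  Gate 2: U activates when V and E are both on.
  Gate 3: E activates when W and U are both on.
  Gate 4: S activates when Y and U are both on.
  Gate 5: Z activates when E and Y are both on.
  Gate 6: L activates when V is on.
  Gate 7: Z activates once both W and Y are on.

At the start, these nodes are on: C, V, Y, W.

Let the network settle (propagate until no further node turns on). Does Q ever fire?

Yes

Gate 7: W and Y on → Z on.
Gate 1: W and Z on → Q on.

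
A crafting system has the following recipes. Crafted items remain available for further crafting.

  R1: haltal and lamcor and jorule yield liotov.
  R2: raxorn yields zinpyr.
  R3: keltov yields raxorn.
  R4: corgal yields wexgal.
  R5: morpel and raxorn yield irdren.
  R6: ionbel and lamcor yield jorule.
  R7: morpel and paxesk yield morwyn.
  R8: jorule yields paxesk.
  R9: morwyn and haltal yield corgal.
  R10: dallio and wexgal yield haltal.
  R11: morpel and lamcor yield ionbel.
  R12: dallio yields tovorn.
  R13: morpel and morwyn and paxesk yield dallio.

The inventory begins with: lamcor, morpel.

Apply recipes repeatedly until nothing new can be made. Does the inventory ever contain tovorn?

Using R11, morpel and lamcor make ionbel.
Using R6, ionbel and lamcor make jorule.
jorule → paxesk (R8).
Using R7, morpel and paxesk make morwyn.
morpel and morwyn and paxesk → dallio (R13).
dallio → tovorn (R12).

Yes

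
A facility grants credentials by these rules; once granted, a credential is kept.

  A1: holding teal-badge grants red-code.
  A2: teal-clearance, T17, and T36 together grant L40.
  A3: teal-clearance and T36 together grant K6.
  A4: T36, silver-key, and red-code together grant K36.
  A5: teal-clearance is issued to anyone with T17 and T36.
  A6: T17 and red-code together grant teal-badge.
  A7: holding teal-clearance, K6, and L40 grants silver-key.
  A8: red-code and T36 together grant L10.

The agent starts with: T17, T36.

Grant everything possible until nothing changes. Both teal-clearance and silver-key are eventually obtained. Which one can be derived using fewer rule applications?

teal-clearance: Holding T17 and T36 grants teal-clearance (A5). [1 rule application]
silver-key: Holding T17 and T36 grants teal-clearance (A5). Holding teal-clearance, T17, and T36 grants L40 (A2). Holding teal-clearance and T36 grants K6 (A3). Holding teal-clearance, K6, and L40 grants silver-key (A7). [4 rule applications]
teal-clearance needs fewer.

teal-clearance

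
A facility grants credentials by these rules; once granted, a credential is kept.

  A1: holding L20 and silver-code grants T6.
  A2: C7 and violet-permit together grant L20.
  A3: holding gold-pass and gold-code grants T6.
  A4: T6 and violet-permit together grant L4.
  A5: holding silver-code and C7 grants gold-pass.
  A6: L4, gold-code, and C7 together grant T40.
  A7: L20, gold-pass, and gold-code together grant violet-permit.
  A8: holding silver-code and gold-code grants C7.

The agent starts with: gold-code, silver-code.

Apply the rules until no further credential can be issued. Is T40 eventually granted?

T40 would need L4, gold-code, and C7 (A6), but L4 is never granted.

No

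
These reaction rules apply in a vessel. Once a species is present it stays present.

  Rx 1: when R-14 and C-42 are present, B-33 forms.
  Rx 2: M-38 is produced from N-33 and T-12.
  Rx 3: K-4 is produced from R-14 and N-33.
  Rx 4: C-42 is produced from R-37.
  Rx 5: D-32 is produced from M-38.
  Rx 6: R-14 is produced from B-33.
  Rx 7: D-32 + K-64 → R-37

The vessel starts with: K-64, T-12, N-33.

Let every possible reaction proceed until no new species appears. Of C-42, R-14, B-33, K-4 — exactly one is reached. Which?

C-42

N-33 and T-12 present → M-38 forms (Rx 2).
M-38 present → D-32 forms (Rx 5).
D-32 and K-64 present → R-37 forms (Rx 7).
R-37 present → C-42 forms (Rx 4).
R-14 would need B-33 (Rx 6), but B-33 never forms. K-4 would need R-14 and N-33 (Rx 3), but R-14 never forms. B-33 would need R-14 and C-42 (Rx 1), but R-14 never forms.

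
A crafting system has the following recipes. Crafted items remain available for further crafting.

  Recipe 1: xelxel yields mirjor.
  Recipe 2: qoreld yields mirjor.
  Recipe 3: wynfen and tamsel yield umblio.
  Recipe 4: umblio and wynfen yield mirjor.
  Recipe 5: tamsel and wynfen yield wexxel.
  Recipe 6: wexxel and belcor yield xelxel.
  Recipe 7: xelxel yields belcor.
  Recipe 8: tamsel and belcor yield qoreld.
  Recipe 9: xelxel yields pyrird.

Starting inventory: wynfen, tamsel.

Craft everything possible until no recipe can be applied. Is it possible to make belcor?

No

belcor would need xelxel (Recipe 7), but xelxel is never obtained.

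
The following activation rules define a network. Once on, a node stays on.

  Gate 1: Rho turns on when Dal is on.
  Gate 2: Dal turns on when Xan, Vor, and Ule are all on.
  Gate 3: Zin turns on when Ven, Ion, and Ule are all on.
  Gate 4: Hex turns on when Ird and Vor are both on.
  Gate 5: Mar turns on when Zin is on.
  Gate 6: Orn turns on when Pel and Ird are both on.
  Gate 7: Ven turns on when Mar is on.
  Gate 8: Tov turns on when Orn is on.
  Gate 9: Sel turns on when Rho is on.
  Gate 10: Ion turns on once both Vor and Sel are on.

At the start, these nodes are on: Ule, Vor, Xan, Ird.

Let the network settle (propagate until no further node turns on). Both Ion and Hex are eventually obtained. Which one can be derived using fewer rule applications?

Hex

Hex: Ird and Vor are on, so Hex turns on (Gate 4). [1 rule application]
Ion: Xan, Vor, and Ule are on, so Dal turns on (Gate 2). Dal is on, so Rho turns on (Gate 1). Rho is on, so Sel turns on (Gate 9). Vor and Sel are on, so Ion turns on (Gate 10). [4 rule applications]
Hex needs fewer.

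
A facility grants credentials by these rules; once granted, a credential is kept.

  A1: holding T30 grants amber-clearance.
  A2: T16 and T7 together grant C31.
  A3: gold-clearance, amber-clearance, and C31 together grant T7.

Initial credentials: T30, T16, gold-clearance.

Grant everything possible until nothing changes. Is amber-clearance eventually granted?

Holding T30 grants amber-clearance (A1).

Yes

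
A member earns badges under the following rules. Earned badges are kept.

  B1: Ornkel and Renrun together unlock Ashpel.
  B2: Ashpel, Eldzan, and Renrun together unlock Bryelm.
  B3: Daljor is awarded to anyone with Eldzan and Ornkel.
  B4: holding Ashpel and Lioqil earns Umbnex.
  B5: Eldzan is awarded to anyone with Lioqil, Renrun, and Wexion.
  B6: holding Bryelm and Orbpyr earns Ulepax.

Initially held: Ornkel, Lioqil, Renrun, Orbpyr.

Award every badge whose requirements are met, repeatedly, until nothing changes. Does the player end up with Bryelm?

Bryelm would need Ashpel, Eldzan, and Renrun (B2), but Eldzan is never earned.

No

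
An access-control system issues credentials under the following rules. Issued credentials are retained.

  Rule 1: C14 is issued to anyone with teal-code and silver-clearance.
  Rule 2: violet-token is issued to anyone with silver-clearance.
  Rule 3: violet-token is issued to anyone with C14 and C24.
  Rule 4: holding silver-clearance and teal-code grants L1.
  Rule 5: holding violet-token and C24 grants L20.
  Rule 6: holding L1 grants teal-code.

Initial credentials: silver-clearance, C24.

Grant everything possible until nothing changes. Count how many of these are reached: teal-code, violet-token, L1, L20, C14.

Holding silver-clearance grants violet-token (Rule 2).
Holding violet-token and C24 grants L20 (Rule 5).
teal-code would need L1 (Rule 6), but L1 is never granted.
violet-token: reached.
L1 would need silver-clearance and teal-code (Rule 4), but teal-code is never granted.
L20: reached.
C14 would need teal-code and silver-clearance (Rule 1), but teal-code is never granted.
Reached: violet-token and L20 — 2 of the 5.

2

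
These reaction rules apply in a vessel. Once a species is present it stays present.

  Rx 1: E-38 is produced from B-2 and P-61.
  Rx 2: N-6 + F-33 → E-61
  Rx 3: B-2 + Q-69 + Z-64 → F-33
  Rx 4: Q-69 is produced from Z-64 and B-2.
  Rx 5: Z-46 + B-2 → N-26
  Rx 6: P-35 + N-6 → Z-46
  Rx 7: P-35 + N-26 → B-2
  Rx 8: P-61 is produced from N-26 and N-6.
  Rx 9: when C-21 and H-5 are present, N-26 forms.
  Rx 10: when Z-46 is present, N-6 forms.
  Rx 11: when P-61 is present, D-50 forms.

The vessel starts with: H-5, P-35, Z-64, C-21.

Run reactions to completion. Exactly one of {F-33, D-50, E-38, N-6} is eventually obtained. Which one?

F-33

C-21 and H-5 present → N-26 forms (Rx 9).
P-35 and N-26 present → B-2 forms (Rx 7).
Z-64 and B-2 present → Q-69 forms (Rx 4).
B-2, Q-69, and Z-64 present → F-33 forms (Rx 3).
D-50 would need P-61 (Rx 11), but P-61 never forms. E-38 would need B-2 and P-61 (Rx 1), but P-61 never forms. N-6 would need Z-46 (Rx 10), but Z-46 never forms.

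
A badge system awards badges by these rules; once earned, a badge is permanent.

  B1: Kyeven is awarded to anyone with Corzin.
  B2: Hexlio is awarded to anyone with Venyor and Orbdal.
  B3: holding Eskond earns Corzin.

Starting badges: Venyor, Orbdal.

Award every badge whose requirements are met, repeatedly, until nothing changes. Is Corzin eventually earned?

No

Corzin would need Eskond (B3), but Eskond is never earned.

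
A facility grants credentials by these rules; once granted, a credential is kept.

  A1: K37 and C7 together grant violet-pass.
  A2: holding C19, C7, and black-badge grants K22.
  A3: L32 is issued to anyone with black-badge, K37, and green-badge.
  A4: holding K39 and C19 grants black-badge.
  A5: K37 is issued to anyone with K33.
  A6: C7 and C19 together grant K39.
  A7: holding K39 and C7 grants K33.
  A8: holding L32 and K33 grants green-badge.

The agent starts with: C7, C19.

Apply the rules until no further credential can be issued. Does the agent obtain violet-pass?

Holding C7 and C19 grants K39 (A6).
Holding K39 and C7 grants K33 (A7).
Holding K33 grants K37 (A5).
Holding K37 and C7 grants violet-pass (A1).

Yes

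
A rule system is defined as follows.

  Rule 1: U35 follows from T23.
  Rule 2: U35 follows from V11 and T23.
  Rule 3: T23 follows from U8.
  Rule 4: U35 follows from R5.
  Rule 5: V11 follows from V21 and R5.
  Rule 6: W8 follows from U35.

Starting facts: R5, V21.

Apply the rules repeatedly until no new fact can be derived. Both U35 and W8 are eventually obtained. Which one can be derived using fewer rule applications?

U35

U35: From R5, Rule 4 gives U35. [1 rule application]
W8: From R5, Rule 4 gives U35. U35 holds, so W8 follows (Rule 6). [2 rule applications]
U35 needs fewer.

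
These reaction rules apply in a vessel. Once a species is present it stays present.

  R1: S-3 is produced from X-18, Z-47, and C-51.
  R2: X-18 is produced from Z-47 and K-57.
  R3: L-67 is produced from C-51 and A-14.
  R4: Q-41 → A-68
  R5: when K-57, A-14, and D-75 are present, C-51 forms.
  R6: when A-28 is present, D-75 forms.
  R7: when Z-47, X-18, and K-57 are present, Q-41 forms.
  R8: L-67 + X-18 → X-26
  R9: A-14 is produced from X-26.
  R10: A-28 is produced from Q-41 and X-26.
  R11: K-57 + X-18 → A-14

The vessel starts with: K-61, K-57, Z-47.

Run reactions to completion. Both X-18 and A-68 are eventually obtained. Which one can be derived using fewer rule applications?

X-18: Z-47 and K-57 present → X-18 forms (R2). [1 rule application]
A-68: Z-47 and K-57 present → X-18 forms (R2). Z-47, X-18, and K-57 present → Q-41 forms (R7). Q-41 present → A-68 forms (R4). [3 rule applications]
X-18 needs fewer.

X-18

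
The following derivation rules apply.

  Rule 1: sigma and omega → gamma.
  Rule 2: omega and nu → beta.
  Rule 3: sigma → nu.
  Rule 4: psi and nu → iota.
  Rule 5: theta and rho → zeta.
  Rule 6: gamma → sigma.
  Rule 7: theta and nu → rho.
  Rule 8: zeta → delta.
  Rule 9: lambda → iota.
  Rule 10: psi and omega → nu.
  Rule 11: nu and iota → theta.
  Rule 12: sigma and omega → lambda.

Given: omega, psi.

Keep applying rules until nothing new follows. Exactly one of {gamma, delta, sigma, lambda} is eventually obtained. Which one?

From psi and omega, Rule 10 gives nu.
From psi and nu, Rule 4 gives iota.
From nu and iota, Rule 11 gives theta.
From theta and nu, Rule 7 gives rho.
theta and rho hold, so zeta follows (Rule 5).
From zeta, Rule 8 gives delta.
gamma would need sigma and omega (Rule 1), but sigma is never established. sigma would need gamma (Rule 6), but gamma is never established. lambda would need sigma and omega (Rule 12), but sigma is never established.

delta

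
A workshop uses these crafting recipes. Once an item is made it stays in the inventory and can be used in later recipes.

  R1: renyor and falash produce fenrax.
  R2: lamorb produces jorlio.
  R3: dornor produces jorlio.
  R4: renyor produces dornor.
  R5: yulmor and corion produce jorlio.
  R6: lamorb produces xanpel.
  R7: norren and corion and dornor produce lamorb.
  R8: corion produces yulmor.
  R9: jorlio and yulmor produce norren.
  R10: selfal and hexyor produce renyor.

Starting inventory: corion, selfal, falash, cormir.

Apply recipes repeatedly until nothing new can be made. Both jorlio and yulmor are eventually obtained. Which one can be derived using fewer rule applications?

yulmor: corion → yulmor (R8). [1 rule application]
jorlio: Using R8, corion makes yulmor. yulmor and corion → jorlio (R5). [2 rule applications]
yulmor needs fewer.

yulmor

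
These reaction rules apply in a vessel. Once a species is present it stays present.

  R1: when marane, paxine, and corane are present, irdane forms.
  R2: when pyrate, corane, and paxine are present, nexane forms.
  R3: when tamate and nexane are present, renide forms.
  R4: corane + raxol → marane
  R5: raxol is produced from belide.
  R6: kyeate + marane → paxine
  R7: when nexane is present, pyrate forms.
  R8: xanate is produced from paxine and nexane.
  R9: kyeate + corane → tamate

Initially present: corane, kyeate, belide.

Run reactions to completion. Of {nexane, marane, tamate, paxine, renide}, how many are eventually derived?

kyeate and corane present → tamate forms (R9).
belide present → raxol forms (R5).
corane and raxol present → marane forms (R4).
kyeate and marane present → paxine forms (R6).
nexane would need pyrate, corane, and paxine (R2), but pyrate never forms.
marane: reached.
tamate: reached.
paxine: reached.
renide would need tamate and nexane (R3), but nexane never forms.
Reached: marane, tamate, and paxine — 3 of the 5.

3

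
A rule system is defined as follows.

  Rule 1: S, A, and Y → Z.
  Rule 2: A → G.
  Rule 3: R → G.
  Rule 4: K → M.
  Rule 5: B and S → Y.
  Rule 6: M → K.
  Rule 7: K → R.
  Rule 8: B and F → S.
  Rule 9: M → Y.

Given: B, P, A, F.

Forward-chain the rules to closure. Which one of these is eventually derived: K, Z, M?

Z

From B and F, Rule 8 gives S.
From B and S, Rule 5 gives Y.
From S, A, and Y, Rule 1 gives Z.
M would need K (Rule 4), but K is never established. K would need M (Rule 6), but M is never established.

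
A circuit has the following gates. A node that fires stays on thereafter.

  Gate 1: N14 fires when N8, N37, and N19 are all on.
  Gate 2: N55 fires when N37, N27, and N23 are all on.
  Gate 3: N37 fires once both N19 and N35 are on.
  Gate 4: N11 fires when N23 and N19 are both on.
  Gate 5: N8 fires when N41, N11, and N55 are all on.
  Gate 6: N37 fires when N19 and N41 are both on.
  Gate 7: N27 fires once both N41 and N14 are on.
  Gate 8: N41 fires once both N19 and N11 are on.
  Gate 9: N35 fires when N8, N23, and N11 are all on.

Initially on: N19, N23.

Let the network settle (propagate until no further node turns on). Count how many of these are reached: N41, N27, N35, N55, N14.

N23 and N19 are on, so N11 fires (Gate 4).
N19 and N11 are on, so N41 fires (Gate 8).
N41: reached.
N27 would need N41 and N14 (Gate 7), but N14 never turns on.
N35 would need N8, N23, and N11 (Gate 9), but N8 never turns on.
N55 would need N37, N27, and N23 (Gate 2), but N27 never turns on.
N14 would need N8, N37, and N19 (Gate 1), but N8 never turns on.
Reached: N41 — 1 of the 5.

1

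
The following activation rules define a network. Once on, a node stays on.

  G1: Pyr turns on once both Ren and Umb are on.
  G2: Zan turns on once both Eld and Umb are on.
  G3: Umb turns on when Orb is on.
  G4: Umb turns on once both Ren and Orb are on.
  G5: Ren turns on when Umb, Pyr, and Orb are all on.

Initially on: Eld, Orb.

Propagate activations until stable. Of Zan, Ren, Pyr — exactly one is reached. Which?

Orb is on, so Umb turns on (G3).
G2: Eld and Umb on → Zan on.
Pyr would need Ren and Umb (G1), but Ren never turns on. Ren would need Umb, Pyr, and Orb (G5), but Pyr never turns on.

Zan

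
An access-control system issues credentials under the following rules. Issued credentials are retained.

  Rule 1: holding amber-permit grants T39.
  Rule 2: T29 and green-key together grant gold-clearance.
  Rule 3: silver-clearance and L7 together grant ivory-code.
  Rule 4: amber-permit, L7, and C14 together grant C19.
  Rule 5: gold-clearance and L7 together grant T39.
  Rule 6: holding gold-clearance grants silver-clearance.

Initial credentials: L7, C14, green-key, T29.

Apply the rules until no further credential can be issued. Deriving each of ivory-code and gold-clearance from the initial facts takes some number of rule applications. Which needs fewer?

gold-clearance

gold-clearance: Holding T29 and green-key grants gold-clearance (Rule 2). [1 rule application]
ivory-code: Holding T29 and green-key grants gold-clearance (Rule 2). Holding gold-clearance grants silver-clearance (Rule 6). Holding silver-clearance and L7 grants ivory-code (Rule 3). [3 rule applications]
gold-clearance needs fewer.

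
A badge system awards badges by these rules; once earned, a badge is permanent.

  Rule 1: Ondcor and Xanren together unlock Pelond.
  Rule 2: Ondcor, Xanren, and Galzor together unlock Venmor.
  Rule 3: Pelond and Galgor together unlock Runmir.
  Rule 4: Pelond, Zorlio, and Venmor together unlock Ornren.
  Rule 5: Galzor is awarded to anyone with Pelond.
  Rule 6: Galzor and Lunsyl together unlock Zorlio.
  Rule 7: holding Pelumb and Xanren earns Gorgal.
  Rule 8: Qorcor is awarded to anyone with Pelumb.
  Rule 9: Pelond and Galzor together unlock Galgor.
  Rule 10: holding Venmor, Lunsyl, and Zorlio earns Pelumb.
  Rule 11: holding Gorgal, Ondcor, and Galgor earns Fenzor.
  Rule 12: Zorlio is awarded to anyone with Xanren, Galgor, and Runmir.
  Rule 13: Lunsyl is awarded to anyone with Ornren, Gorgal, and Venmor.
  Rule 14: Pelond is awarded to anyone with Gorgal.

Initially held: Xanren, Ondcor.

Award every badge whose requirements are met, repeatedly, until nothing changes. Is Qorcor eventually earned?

Qorcor would need Pelumb (Rule 8), but Pelumb is never earned.

No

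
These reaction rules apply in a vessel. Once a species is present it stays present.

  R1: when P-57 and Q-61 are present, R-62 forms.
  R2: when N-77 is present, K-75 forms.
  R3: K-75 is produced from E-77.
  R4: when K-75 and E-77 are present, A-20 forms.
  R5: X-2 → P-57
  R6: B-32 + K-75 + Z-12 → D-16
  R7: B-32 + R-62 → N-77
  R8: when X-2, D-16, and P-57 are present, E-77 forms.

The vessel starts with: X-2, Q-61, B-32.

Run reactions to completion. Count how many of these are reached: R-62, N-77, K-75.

X-2 present → P-57 forms (R5).
P-57 and Q-61 present → R-62 forms (R1).
B-32 and R-62 present → N-77 forms (R7).
N-77 present → K-75 forms (R2).
R-62: reached.
N-77: reached.
K-75: reached.
All 3 are reached.

3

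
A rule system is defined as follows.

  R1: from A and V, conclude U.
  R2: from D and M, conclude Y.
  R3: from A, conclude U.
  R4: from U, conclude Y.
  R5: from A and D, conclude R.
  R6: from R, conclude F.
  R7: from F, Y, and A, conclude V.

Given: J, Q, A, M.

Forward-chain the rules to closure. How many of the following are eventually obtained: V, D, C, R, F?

0

V would need F, Y, and A (R7), but F is never established.
No rule produces D, and it is not given.
No rule produces C, and it is not given.
R would need A and D (R5), but D is never established.
F would need R (R6), but R is never established.
None of the 5 are reached.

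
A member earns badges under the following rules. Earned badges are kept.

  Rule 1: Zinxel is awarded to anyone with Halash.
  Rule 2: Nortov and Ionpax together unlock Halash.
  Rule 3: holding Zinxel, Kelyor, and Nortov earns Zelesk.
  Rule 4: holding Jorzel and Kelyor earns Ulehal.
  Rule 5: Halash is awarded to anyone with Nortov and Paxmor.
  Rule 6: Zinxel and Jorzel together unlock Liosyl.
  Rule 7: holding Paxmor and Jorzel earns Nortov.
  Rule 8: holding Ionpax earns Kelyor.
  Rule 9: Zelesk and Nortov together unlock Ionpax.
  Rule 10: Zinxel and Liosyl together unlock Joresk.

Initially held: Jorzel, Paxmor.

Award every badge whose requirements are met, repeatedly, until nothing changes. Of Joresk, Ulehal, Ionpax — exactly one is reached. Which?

With Paxmor and Jorzel, Nortov is earned (Rule 7).
With Nortov and Paxmor, Halash is earned (Rule 5).
With Halash, Zinxel is earned (Rule 1).
With Zinxel and Jorzel, Liosyl is earned (Rule 6).
With Zinxel and Liosyl, Joresk is earned (Rule 10).
Ulehal would need Jorzel and Kelyor (Rule 4), but Kelyor is never earned. Ionpax would need Zelesk and Nortov (Rule 9), but Zelesk is never earned.

Joresk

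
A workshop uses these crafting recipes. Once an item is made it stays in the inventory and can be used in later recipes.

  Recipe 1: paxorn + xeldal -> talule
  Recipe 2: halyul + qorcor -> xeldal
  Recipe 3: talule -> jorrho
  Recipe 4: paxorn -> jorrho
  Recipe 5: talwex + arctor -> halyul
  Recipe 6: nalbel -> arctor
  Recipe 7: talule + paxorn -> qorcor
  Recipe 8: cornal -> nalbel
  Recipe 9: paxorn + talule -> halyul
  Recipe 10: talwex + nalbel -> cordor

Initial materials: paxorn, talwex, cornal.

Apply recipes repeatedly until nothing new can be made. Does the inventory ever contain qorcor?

qorcor would need talule and paxorn (Recipe 7), but talule is never obtained.

No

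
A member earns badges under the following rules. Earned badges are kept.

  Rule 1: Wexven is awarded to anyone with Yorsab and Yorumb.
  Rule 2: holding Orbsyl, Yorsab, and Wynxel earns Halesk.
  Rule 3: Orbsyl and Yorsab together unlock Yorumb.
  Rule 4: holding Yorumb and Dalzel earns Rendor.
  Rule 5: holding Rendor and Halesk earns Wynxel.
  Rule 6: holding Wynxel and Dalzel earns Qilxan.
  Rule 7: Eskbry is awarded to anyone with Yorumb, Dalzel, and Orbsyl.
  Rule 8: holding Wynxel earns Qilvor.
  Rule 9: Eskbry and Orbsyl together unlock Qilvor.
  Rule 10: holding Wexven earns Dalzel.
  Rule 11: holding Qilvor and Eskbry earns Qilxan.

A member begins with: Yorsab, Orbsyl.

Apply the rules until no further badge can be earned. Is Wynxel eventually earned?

Wynxel would need Rendor and Halesk (Rule 5), but Halesk is never earned.

No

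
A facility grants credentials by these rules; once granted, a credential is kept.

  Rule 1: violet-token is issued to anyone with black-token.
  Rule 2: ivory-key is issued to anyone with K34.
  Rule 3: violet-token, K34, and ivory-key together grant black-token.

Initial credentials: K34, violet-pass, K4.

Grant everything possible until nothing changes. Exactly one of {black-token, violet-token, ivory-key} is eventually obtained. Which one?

Holding K34 grants ivory-key (Rule 2).
violet-token would need black-token (Rule 1), but black-token is never granted. black-token would need violet-token, K34, and ivory-key (Rule 3), but violet-token is never granted.

ivory-key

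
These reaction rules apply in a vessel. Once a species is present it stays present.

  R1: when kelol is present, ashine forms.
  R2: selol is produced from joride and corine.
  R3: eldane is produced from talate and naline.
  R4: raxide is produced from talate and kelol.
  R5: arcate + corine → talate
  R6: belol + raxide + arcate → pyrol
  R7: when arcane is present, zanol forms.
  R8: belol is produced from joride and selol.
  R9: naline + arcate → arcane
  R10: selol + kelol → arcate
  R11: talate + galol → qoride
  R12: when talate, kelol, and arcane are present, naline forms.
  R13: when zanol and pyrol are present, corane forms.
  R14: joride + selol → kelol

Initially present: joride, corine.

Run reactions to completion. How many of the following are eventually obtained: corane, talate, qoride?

joride and corine present → selol forms (R2).
joride and selol present → kelol forms (R14).
selol and kelol present → arcate forms (R10).
arcate and corine present → talate forms (R5).
corane would need zanol and pyrol (R13), but zanol never forms.
talate: reached.
qoride would need talate and galol (R11), but galol never forms.
Reached: talate — 1 of the 3.

1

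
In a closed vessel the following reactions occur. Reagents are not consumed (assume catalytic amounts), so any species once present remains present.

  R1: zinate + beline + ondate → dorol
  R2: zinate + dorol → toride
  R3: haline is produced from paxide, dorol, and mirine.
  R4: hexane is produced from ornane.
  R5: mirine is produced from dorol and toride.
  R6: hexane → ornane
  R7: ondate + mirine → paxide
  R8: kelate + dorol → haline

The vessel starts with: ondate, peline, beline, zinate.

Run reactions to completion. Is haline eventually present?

Yes

zinate, beline, and ondate present → dorol forms (R1).
zinate and dorol present → toride forms (R2).
dorol and toride present → mirine forms (R5).
ondate and mirine present → paxide forms (R7).
paxide, dorol, and mirine present → haline forms (R3).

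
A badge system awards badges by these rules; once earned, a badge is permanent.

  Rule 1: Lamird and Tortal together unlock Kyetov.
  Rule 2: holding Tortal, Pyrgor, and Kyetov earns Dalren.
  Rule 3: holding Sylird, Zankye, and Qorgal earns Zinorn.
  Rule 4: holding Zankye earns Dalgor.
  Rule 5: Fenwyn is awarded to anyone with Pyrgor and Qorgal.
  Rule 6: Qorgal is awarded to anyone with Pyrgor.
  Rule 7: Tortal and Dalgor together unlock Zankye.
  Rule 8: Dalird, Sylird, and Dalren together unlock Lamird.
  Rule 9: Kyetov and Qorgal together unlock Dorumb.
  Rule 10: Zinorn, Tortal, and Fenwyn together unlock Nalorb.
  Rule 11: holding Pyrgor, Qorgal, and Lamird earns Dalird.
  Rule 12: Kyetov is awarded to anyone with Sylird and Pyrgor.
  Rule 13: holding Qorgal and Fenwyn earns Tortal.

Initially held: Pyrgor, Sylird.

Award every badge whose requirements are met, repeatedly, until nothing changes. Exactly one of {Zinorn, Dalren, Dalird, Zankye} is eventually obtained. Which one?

With Sylird and Pyrgor, Kyetov is earned (Rule 12).
With Pyrgor, Qorgal is earned (Rule 6).
With Pyrgor and Qorgal, Fenwyn is earned (Rule 5).
With Qorgal and Fenwyn, Tortal is earned (Rule 13).
With Tortal, Pyrgor, and Kyetov, Dalren is earned (Rule 2).
Dalird would need Pyrgor, Qorgal, and Lamird (Rule 11), but Lamird is never earned. Zankye would need Tortal and Dalgor (Rule 7), but Dalgor is never earned. Zinorn would need Sylird, Zankye, and Qorgal (Rule 3), but Zankye is never earned.

Dalren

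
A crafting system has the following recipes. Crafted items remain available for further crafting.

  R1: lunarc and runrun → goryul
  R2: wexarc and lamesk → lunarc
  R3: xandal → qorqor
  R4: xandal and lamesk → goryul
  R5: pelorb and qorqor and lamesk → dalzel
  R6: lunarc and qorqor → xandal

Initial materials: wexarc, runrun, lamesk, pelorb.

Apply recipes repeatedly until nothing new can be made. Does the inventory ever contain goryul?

Yes

wexarc and lamesk → lunarc (R2).
Using R1, lunarc and runrun make goryul.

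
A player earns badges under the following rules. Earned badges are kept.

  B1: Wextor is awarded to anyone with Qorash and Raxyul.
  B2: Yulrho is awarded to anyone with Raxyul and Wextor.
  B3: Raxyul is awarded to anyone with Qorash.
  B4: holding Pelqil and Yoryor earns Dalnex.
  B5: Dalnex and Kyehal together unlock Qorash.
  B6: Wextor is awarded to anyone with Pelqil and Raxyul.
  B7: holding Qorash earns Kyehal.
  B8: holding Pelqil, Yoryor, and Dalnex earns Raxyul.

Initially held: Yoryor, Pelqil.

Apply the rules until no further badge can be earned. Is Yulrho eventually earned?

With Pelqil and Yoryor, Dalnex is earned (B4).
With Pelqil, Yoryor, and Dalnex, Raxyul is earned (B8).
With Pelqil and Raxyul, Wextor is earned (B6).
With Raxyul and Wextor, Yulrho is earned (B2).

Yes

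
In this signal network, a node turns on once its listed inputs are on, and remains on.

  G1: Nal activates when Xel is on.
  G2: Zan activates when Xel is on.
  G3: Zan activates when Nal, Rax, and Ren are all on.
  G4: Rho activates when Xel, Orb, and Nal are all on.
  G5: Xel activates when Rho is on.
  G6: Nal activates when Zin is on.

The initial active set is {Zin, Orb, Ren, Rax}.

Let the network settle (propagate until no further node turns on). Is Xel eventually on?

Xel would need Rho (G5), but Rho never turns on.

No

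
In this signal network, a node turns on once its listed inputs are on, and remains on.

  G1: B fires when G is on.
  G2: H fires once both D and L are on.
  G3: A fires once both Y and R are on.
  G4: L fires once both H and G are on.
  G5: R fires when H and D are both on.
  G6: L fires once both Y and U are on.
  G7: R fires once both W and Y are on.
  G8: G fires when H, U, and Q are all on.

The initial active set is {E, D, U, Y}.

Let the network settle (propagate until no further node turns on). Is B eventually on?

No

B would need G (G1), but G never turns on.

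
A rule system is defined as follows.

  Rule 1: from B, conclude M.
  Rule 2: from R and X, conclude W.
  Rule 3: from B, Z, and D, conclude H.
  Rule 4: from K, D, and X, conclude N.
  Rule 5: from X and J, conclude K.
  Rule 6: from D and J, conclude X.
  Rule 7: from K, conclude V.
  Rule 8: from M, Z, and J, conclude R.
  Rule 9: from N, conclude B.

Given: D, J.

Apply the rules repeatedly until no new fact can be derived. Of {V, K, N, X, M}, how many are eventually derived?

D and J hold, so X follows (Rule 6).
X and J hold, so K follows (Rule 5).
K, D, and X hold, so N follows (Rule 4).
K holds, so V follows (Rule 7).
N holds, so B follows (Rule 9).
From B, Rule 1 gives M.
V: reached.
K: reached.
N: reached.
X: reached.
M: reached.
All 5 are reached.

5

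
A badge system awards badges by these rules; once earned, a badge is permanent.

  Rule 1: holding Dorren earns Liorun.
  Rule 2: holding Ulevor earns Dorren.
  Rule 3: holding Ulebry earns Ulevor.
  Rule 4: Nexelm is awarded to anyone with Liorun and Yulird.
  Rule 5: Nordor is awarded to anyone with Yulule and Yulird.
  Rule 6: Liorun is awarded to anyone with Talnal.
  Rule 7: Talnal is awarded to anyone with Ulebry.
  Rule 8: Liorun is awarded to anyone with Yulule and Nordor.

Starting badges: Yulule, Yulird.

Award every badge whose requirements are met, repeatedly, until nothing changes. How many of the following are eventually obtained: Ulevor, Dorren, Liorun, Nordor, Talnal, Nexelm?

3

With Yulule and Yulird, Nordor is earned (Rule 5).
With Yulule and Nordor, Liorun is earned (Rule 8).
With Liorun and Yulird, Nexelm is earned (Rule 4).
Ulevor would need Ulebry (Rule 3), but Ulebry is never earned.
Dorren would need Ulevor (Rule 2), but Ulevor is never earned.
Liorun: reached.
Nordor: reached.
Talnal would need Ulebry (Rule 7), but Ulebry is never earned.
Nexelm: reached.
Reached: Liorun, Nordor, and Nexelm — 3 of the 6.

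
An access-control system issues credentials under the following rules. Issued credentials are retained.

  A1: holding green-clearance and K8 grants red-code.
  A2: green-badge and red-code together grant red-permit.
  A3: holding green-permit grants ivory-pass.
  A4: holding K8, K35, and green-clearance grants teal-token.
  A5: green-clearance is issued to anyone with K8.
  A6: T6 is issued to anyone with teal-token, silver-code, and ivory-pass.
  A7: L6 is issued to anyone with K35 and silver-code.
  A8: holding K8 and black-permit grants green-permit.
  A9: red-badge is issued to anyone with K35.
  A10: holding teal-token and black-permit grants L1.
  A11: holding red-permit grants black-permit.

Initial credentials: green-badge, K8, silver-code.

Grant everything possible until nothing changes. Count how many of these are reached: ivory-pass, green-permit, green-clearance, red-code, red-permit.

5

Holding K8 grants green-clearance (A5).
Holding green-clearance and K8 grants red-code (A1).
Holding green-badge and red-code grants red-permit (A2).
Holding red-permit grants black-permit (A11).
Holding K8 and black-permit grants green-permit (A8).
Holding green-permit grants ivory-pass (A3).
ivory-pass: reached.
green-permit: reached.
green-clearance: reached.
red-code: reached.
red-permit: reached.
All 5 are reached.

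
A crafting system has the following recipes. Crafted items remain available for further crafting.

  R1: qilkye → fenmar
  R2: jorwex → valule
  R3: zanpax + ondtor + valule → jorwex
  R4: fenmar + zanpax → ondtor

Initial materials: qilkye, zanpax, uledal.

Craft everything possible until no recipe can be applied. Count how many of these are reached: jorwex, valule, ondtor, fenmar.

qilkye → fenmar (R1).
Using R4, fenmar and zanpax make ondtor.
jorwex would need zanpax, ondtor, and valule (R3), but valule is never obtained.
valule would need jorwex (R2), but jorwex is never obtained.
ondtor: reached.
fenmar: reached.
Reached: ondtor and fenmar — 2 of the 4.

2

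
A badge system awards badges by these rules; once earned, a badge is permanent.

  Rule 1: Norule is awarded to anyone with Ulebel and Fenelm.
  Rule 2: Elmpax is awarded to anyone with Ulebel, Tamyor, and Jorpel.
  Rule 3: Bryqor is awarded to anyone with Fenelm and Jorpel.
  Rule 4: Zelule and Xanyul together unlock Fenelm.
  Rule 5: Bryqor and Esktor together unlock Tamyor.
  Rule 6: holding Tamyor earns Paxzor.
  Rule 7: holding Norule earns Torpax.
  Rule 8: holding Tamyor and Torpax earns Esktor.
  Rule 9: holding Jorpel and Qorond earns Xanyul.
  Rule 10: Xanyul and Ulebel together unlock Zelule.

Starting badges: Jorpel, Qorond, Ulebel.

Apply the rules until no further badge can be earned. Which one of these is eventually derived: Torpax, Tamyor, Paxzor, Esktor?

With Jorpel and Qorond, Xanyul is earned (Rule 9).
With Xanyul and Ulebel, Zelule is earned (Rule 10).
With Zelule and Xanyul, Fenelm is earned (Rule 4).
With Ulebel and Fenelm, Norule is earned (Rule 1).
With Norule, Torpax is earned (Rule 7).
Paxzor would need Tamyor (Rule 6), but Tamyor is never earned. Tamyor would need Bryqor and Esktor (Rule 5), but Esktor is never earned. Esktor would need Tamyor and Torpax (Rule 8), but Tamyor is never earned.

Torpax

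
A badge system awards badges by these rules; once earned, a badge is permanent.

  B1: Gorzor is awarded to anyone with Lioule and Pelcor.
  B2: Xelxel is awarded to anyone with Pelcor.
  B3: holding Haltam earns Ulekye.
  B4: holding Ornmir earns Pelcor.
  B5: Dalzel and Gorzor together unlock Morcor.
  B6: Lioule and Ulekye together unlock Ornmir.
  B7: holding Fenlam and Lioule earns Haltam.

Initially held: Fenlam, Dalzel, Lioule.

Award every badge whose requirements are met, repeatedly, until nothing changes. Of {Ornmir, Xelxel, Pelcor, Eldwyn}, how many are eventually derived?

With Fenlam and Lioule, Haltam is earned (B7).
With Haltam, Ulekye is earned (B3).
With Lioule and Ulekye, Ornmir is earned (B6).
With Ornmir, Pelcor is earned (B4).
With Pelcor, Xelxel is earned (B2).
Ornmir: reached.
Xelxel: reached.
Pelcor: reached.
No rule produces Eldwyn, and it is not given.
Reached: Ornmir, Xelxel, and Pelcor — 3 of the 4.

3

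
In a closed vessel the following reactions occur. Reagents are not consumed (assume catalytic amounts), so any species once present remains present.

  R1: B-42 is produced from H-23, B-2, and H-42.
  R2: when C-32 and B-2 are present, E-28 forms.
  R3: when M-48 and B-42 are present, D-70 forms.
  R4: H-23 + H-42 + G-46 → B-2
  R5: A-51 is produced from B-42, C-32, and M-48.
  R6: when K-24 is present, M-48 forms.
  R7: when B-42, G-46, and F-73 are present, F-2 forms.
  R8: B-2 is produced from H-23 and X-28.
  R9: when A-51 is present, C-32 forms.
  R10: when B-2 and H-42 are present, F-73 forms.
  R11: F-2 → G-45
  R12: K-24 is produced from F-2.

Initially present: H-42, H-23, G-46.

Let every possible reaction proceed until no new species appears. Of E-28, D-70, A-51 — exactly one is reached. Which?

D-70

H-23, H-42, and G-46 present → B-2 forms (R4).
H-23, B-2, and H-42 present → B-42 forms (R1).
B-2 and H-42 present → F-73 forms (R10).
B-42, G-46, and F-73 present → F-2 forms (R7).
F-2 present → K-24 forms (R12).
K-24 present → M-48 forms (R6).
M-48 and B-42 present → D-70 forms (R3).
E-28 would need C-32 and B-2 (R2), but C-32 never forms. A-51 would need B-42, C-32, and M-48 (R5), but C-32 never forms.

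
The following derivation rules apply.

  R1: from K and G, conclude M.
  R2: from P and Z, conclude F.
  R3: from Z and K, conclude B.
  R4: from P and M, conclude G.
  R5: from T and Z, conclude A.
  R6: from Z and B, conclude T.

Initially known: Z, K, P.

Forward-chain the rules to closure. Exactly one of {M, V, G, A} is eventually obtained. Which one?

Z and K hold, so B follows (R3).
From Z and B, R6 gives T.
T and Z hold, so A follows (R5).
M would need K and G (R1), but G is never established. No rule produces V, and it is not given. G would need P and M (R4), but M is never established.

A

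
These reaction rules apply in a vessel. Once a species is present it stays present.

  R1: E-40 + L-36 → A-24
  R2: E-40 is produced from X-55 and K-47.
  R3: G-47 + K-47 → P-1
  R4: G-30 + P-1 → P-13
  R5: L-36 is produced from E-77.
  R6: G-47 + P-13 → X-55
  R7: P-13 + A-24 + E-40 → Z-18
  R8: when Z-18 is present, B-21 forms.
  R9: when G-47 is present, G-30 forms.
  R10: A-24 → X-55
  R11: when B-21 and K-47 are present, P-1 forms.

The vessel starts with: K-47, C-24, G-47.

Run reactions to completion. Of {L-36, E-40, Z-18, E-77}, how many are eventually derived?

G-47 present → G-30 forms (R9).
G-47 and K-47 present → P-1 forms (R3).
G-30 and P-1 present → P-13 forms (R4).
G-47 and P-13 present → X-55 forms (R6).
X-55 and K-47 present → E-40 forms (R2).
L-36 would need E-77 (R5), but E-77 never forms.
E-40: reached.
Z-18 would need P-13, A-24, and E-40 (R7), but A-24 never forms.
No rule produces E-77, and it is not given.
Reached: E-40 — 1 of the 4.

1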